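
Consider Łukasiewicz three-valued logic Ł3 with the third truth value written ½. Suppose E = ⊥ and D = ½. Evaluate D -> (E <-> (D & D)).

D & D = ½ & ½ = ½
E <-> (D & D) = ⊥ <-> ½ = ½  [1 − |0−½|]
D -> (E <-> (D & D)) = ½ -> ½ = ⊤

⊤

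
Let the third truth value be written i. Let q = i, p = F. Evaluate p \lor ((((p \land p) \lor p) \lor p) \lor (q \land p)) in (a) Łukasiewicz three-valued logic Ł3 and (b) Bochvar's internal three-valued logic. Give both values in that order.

In Łukasiewicz three-valued logic Ł3: p \land p = F \land F = F
(p \land p) \lor p = F \lor F = F
((p \land p) \lor p) \lor p = F \lor F = F
q \land p = i \land F = F
(((p \land p) \lor p) \lor p) \lor (q \land p) = F \lor F = F
p \lor ((((p \land p) \lor p) \lor p) \lor (q \land p)) = F \lor F = F
In Bochvar's internal three-valued logic: p \land p = F \land F = F
(p \land p) \lor p = F \lor F = F
((p \land p) \lor p) \lor p = F \lor F = F
q \land p = i \land F = i
(((p \land p) \lor p) \lor p) \lor (q \land p) = F \lor i = i
p \lor ((((p \land p) \lor p) \lor p) \lor (q \land p)) = F \lor i = i
They differ because Łukasiewicz three-valued logic Ł3 and Bochvar's internal three-valued logic treat i differently under the binary connectives.

F; i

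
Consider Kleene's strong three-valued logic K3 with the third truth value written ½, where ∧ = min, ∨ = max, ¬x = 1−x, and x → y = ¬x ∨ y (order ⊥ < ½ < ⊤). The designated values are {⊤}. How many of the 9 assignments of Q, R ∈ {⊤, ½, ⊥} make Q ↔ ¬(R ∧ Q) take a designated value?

Designated under: (Q=⊤, R=⊥).

1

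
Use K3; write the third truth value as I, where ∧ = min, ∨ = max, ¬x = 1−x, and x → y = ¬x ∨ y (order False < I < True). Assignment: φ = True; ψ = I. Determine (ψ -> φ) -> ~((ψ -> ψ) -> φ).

ψ -> φ = I -> True = True  [~I | True]
ψ -> ψ = I -> I = I
(ψ -> ψ) -> φ = I -> True = True
~((ψ -> ψ) -> φ) = ~True = False
(ψ -> φ) -> ~((ψ -> ψ) -> φ) = True -> False = False

False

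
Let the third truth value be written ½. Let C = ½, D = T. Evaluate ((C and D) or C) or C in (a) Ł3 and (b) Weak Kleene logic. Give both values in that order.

½; ½

In Ł3: C and D = ½ and T = ½
(C and D) or C = ½ or ½ = ½
((C and D) or C) or C = ½ or ½ = ½
In Weak Kleene logic: C and D = ½ and T = ½
(C and D) or C = ½ or ½ = ½
((C and D) or C) or C = ½ or ½ = ½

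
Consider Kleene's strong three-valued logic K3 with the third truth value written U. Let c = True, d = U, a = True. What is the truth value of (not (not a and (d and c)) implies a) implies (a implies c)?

not a = not True = False
d and c = U and True = U
not a and (d and c) = False and U = False
not (not a and (d and c)) = not False = True
not (not a and (d and c)) implies a = True implies True = True
a implies c = True implies True = True
(not (not a and (d and c)) implies a) implies (a implies c) = True implies True = True

True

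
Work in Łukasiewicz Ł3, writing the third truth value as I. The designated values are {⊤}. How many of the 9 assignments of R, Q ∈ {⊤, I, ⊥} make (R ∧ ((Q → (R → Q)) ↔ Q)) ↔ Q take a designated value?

6

Of the 9 assignments, 6 give a value in {⊤}.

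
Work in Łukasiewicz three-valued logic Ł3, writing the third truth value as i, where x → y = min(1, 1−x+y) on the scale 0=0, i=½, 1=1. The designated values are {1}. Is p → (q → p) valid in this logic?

Every assignment of p, q over {1, i, 0} gives a value in {1}.
In particular, with p=i, q=i: p → (q → p) = 1.

Yes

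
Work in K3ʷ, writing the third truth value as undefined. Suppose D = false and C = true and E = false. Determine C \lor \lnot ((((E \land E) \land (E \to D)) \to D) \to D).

true

E \land E = false \land false = false
E \to D = false \to false = true
(E \land E) \land (E \to D) = false \land true = false
((E \land E) \land (E \to D)) \to D = false \to false = true
(((E \land E) \land (E \to D)) \to D) \to D = true \to false = false
\lnot ((((E \land E) \land (E \to D)) \to D) \to D) = \lnot false = true
C \lor \lnot ((((E \land E) \land (E \to D)) \to D) \to D) = true \lor true = true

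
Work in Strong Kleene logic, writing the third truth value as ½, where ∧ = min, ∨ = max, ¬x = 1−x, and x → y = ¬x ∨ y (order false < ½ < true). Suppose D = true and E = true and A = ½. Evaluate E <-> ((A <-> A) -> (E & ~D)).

A <-> A = ½ <-> ½ = ½
~D = ~true = false
E & ~D = true & false = false
(A <-> A) -> (E & ~D) = ½ -> false = ½  [~½ | false]
E <-> ((A <-> A) -> (E & ~D)) = true <-> ½ = ½

½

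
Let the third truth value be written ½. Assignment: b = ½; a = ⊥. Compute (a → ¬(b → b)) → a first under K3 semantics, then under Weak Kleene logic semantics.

In K3: b → b = ½ → ½ = ½
¬(b → b) = ¬½ = ½
a → ¬(b → b) = ⊥ → ½ = ⊤
(a → ¬(b → b)) → a = ⊤ → ⊥ = ⊥
In Weak Kleene logic: b → b = ½ → ½ = ½  [any arg is the third value ⇒ result is the third value]
¬(b → b) = ¬½ = ½
a → ¬(b → b) = ⊥ → ½ = ½
(a → ¬(b → b)) → a = ½ → ⊥ = ½
They differ because K3 and Weak Kleene logic treat ½ differently under the binary connectives.

⊥; ½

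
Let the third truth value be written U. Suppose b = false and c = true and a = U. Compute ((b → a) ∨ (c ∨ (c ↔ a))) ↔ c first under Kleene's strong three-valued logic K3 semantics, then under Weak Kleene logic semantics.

In Kleene's strong three-valued logic K3: b → a = false → U = true  [¬false ∨ U]
c ↔ a = true ↔ U = U
c ∨ (c ↔ a) = true ∨ U = true
(b → a) ∨ (c ∨ (c ↔ a)) = true ∨ true = true
((b → a) ∨ (c ∨ (c ↔ a))) ↔ c = true ↔ true = true
In Weak Kleene logic: b → a = false → U = U  [any arg is the third value ⇒ result is the third value]
c ↔ a = true ↔ U = U
c ∨ (c ↔ a) = true ∨ U = U
(b → a) ∨ (c ∨ (c ↔ a)) = U ∨ U = U
((b → a) ∨ (c ∨ (c ↔ a))) ↔ c = U ↔ true = U
They differ because Kleene's strong three-valued logic K3 and Weak Kleene logic treat U differently under the binary connectives.

true; U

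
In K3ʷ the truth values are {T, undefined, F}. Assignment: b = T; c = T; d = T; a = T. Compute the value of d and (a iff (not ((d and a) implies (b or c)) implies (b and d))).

T

d and a = T and T = T
b or c = T or T = T
(d and a) implies (b or c) = T implies T = T
not ((d and a) implies (b or c)) = not T = F
b and d = T and T = T
not ((d and a) implies (b or c)) implies (b and d) = F implies T = T
a iff (not ((d and a) implies (b or c)) implies (b and d)) = T iff T = T
d and (a iff (not ((d and a) implies (b or c)) implies (b and d))) = T and T = T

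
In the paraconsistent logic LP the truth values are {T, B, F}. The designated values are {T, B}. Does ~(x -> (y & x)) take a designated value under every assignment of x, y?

Countermodel: x=T, y=T gives F, which is not designated.

No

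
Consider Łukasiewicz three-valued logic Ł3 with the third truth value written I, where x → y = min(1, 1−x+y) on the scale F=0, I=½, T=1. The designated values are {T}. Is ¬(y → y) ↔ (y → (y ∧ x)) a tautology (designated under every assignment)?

Countermodel: y=T, x=T gives F, which is not designated.

No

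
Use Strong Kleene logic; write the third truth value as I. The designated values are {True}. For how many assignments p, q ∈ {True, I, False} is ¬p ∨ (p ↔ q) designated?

Designated under: (p=True, q=True); (p=False, q=True); (p=False, q=I); (p=False, q=False).

4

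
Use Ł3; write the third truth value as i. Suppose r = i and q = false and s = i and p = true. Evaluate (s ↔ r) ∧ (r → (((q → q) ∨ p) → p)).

s ↔ r = i ↔ i = true
q → q = false → false = true
(q → q) ∨ p = true ∨ true = true
((q → q) ∨ p) → p = true → true = true
r → (((q → q) ∨ p) → p) = i → true = true
(s ↔ r) ∧ (r → (((q → q) ∨ p) → p)) = true ∧ true = true

true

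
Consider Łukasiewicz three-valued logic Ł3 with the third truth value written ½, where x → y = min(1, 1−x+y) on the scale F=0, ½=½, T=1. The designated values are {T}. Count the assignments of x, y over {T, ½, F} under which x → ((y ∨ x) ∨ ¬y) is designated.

Of the 9 assignments, 9 give a value in {T}.

9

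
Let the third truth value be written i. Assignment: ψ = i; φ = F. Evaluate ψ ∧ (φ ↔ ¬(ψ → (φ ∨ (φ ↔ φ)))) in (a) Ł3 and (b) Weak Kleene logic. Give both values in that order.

In Ł3: φ ↔ φ = F ↔ F = T
φ ∨ (φ ↔ φ) = F ∨ T = T
ψ → (φ ∨ (φ ↔ φ)) = i → T = T  [min(1, 1−½+1)]
¬(ψ → (φ ∨ (φ ↔ φ))) = ¬T = F
φ ↔ ¬(ψ → (φ ∨ (φ ↔ φ))) = F ↔ F = T
ψ ∧ (φ ↔ ¬(ψ → (φ ∨ (φ ↔ φ)))) = i ∧ T = i
In Weak Kleene logic: φ ↔ φ = F ↔ F = T
φ ∨ (φ ↔ φ) = F ∨ T = T
ψ → (φ ∨ (φ ↔ φ)) = i → T = i
¬(ψ → (φ ∨ (φ ↔ φ))) = ¬i = i
φ ↔ ¬(ψ → (φ ∨ (φ ↔ φ))) = F ↔ i = i
ψ ∧ (φ ↔ ¬(ψ → (φ ∨ (φ ↔ φ)))) = i ∧ i = i

i; i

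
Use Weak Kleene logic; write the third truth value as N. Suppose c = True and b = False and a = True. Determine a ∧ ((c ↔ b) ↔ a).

False

c ↔ b = True ↔ False = False
(c ↔ b) ↔ a = False ↔ True = False
a ∧ ((c ↔ b) ↔ a) = True ∧ False = False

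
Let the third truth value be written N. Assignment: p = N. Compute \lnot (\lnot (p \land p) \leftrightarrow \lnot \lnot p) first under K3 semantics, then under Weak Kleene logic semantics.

In K3: p \land p = N \land N = N
\lnot (p \land p) = \lnot N = N
\lnot p = \lnot N = N
\lnot \lnot p = \lnot N = N
\lnot (p \land p) \leftrightarrow \lnot \lnot p = N \leftrightarrow N = N
\lnot (\lnot (p \land p) \leftrightarrow \lnot \lnot p) = \lnot N = N
In Weak Kleene logic: p \land p = N \land N = N
\lnot (p \land p) = \lnot N = N
\lnot p = \lnot N = N
\lnot \lnot p = \lnot N = N
\lnot (p \land p) \leftrightarrow \lnot \lnot p = N \leftrightarrow N = N
\lnot (\lnot (p \land p) \leftrightarrow \lnot \lnot p) = \lnot N = N

N; N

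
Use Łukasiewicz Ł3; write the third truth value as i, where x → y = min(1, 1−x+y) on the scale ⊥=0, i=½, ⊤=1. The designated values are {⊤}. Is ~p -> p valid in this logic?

No

Countermodel: p=⊥ gives ⊥, which is not designated.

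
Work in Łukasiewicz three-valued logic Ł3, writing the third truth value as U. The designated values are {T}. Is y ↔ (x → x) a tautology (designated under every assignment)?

Countermodel: y=U, x=T gives U, which is not designated.

No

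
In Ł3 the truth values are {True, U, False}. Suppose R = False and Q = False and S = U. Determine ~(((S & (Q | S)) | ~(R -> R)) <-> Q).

U

Q | S = False | U = U
S & (Q | S) = U & U = U
R -> R = False -> False = True
~(R -> R) = ~True = False
(S & (Q | S)) | ~(R -> R) = U | False = U
((S & (Q | S)) | ~(R -> R)) <-> Q = U <-> False = U  [1 − |½−0|]
~(((S & (Q | S)) | ~(R -> R)) <-> Q) = ~U = U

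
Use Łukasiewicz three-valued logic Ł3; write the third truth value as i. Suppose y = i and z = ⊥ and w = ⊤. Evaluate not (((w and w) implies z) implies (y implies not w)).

w and w = ⊤ and ⊤ = ⊤
(w and w) implies z = ⊤ implies ⊥ = ⊥
not w = not ⊤ = ⊥
y implies not w = i implies ⊥ = i  [min(1, 1−½+0)]
((w and w) implies z) implies (y implies not w) = ⊥ implies i = ⊤
not (((w and w) implies z) implies (y implies not w)) = not ⊤ = ⊥

⊥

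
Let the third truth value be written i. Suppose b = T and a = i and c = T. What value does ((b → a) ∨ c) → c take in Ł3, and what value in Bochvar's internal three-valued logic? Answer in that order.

T; i

In Ł3: b → a = T → i = i  [min(1, 1−1+½)]
(b → a) ∨ c = i ∨ T = T
((b → a) ∨ c) → c = T → T = T
In Bochvar's internal three-valued logic: b → a = T → i = i  [any arg is the third value ⇒ result is the third value]
(b → a) ∨ c = i ∨ T = i
((b → a) ∨ c) → c = i → T = i
They differ because Ł3 and Bochvar's internal three-valued logic treat i differently under the binary connectives.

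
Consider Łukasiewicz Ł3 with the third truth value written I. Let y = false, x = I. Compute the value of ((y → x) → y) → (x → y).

true

y → x = false → I = true  [min(1, 1−0+½)]
(y → x) → y = true → false = false
x → y = I → false = I
((y → x) → y) → (x → y) = false → I = true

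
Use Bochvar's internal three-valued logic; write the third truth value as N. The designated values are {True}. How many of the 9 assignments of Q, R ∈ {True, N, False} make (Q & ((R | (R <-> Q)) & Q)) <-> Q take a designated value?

Designated under: (Q=True, R=True); (Q=False, R=True); (Q=False, R=False).

3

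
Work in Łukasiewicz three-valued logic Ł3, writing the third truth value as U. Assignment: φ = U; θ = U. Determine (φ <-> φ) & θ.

U

φ <-> φ = U <-> U = 1  [1 − |½−½|]
(φ <-> φ) & θ = 1 & U = U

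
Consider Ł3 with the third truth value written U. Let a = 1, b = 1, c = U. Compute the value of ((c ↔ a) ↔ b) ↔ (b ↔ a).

U

c ↔ a = U ↔ 1 = U  [1 − |½−1|]
(c ↔ a) ↔ b = U ↔ 1 = U
b ↔ a = 1 ↔ 1 = 1
((c ↔ a) ↔ b) ↔ (b ↔ a) = U ↔ 1 = U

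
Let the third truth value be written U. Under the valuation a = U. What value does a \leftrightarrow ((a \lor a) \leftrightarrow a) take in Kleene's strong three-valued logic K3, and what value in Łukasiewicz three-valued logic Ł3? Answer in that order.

In Kleene's strong three-valued logic K3: a \lor a = U \lor U = U
(a \lor a) \leftrightarrow a = U \leftrightarrow U = U
a \leftrightarrow ((a \lor a) \leftrightarrow a) = U \leftrightarrow U = U
In Łukasiewicz three-valued logic Ł3: a \lor a = U \lor U = U
(a \lor a) \leftrightarrow a = U \leftrightarrow U = T  [1 − |½−½|]
a \leftrightarrow ((a \lor a) \leftrightarrow a) = U \leftrightarrow T = U

U; U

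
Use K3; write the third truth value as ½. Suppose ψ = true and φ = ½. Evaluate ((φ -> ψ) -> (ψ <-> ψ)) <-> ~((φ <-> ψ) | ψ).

false

φ -> ψ = ½ -> true = true  [~½ | true]
ψ <-> ψ = true <-> true = true
(φ -> ψ) -> (ψ <-> ψ) = true -> true = true
φ <-> ψ = ½ <-> true = ½
(φ <-> ψ) | ψ = ½ | true = true
~((φ <-> ψ) | ψ) = ~true = false
((φ -> ψ) -> (ψ <-> ψ)) <-> ~((φ <-> ψ) | ψ) = true <-> false = false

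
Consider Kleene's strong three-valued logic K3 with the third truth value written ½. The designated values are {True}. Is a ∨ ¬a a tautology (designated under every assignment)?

Countermodel: a=½ gives ½, which is not designated.

No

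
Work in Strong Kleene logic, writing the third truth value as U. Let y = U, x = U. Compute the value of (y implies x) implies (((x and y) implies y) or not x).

U

y implies x = U implies U = U  [not U or U]
x and y = U and U = U
(x and y) implies y = U implies U = U
not x = not U = U
((x and y) implies y) or not x = U or U = U
(y implies x) implies (((x and y) implies y) or not x) = U implies U = U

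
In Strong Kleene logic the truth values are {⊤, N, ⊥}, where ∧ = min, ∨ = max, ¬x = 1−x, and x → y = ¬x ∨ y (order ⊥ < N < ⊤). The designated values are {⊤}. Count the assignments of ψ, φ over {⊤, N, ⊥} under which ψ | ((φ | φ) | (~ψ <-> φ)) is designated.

5

Of the 9 assignments, 5 give a value in {⊤}.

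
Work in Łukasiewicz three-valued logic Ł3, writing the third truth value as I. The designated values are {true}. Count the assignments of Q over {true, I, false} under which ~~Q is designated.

1

Q=true: true ✓
Q=I: I ·
Q=false: false ·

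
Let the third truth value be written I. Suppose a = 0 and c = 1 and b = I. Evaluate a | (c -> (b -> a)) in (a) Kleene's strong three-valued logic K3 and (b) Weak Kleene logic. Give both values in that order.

In Kleene's strong three-valued logic K3: b -> a = I -> 0 = I
c -> (b -> a) = 1 -> I = I
a | (c -> (b -> a)) = 0 | I = I
In Weak Kleene logic: b -> a = I -> 0 = I
c -> (b -> a) = 1 -> I = I
a | (c -> (b -> a)) = 0 | I = I

I; I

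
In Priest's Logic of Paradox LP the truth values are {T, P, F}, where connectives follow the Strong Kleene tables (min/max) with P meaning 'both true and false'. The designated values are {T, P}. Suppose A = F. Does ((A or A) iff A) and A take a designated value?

No

A or A = F or F = F
(A or A) iff A = F iff F = T
((A or A) iff A) and A = T and F = F
F ∉ {T, P}.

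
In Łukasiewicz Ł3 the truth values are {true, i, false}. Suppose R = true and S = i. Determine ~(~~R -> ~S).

i

~R = ~true = false
~~R = ~false = true
~S = ~i = i
~~R -> ~S = true -> i = i
~(~~R -> ~S) = ~i = i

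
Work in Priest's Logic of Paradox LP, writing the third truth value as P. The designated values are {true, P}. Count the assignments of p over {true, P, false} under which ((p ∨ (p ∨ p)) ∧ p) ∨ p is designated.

p=true: true ✓
p=P: P ✓
p=false: false ·

2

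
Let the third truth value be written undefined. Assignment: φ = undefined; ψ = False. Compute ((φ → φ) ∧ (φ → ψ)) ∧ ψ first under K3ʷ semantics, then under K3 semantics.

In K3ʷ: φ → φ = undefined → undefined = undefined  [any arg is the third value ⇒ result is the third value]
φ → ψ = undefined → False = undefined
(φ → φ) ∧ (φ → ψ) = undefined ∧ undefined = undefined
((φ → φ) ∧ (φ → ψ)) ∧ ψ = undefined ∧ False = undefined
In K3: φ → φ = undefined → undefined = undefined
φ → ψ = undefined → False = undefined
(φ → φ) ∧ (φ → ψ) = undefined ∧ undefined = undefined
((φ → φ) ∧ (φ → ψ)) ∧ ψ = undefined ∧ False = False
They differ because K3ʷ and K3 treat undefined differently under the binary connectives.

undefined; False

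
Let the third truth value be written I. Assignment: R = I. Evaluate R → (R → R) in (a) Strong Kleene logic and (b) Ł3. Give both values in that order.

I; T

In Strong Kleene logic: R → R = I → I = I
R → (R → R) = I → I = I
In Ł3: R → R = I → I = T  [min(1, 1−½+½)]
R → (R → R) = I → T = T
They differ because Strong Kleene logic and Ł3 treat I differently under implication.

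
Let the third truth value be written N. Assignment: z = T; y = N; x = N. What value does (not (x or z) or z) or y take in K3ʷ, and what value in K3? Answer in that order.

In K3ʷ: x or z = N or T = N
not (x or z) = not N = N
not (x or z) or z = N or T = N
(not (x or z) or z) or y = N or N = N
In K3: x or z = N or T = T
not (x or z) = not T = F
not (x or z) or z = F or T = T
(not (x or z) or z) or y = T or N = T
They differ because K3ʷ and K3 treat N differently under the binary connectives.

N; T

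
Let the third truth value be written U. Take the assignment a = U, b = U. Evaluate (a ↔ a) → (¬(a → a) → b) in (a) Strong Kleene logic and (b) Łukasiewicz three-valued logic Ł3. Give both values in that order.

U; 1

In Strong Kleene logic: a ↔ a = U ↔ U = U
a → a = U → U = U  [¬U ∨ U]
¬(a → a) = ¬U = U
¬(a → a) → b = U → U = U
(a ↔ a) → (¬(a → a) → b) = U → U = U
In Łukasiewicz three-valued logic Ł3: a ↔ a = U ↔ U = 1
a → a = U → U = 1
¬(a → a) = ¬1 = 0
¬(a → a) → b = 0 → U = 1
(a ↔ a) → (¬(a → a) → b) = 1 → 1 = 1
They differ because Strong Kleene logic and Łukasiewicz three-valued logic Ł3 treat U differently under implication.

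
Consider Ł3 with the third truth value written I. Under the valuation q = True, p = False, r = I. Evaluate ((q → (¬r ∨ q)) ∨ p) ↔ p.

False

¬r = ¬I = I
¬r ∨ q = I ∨ True = True
q → (¬r ∨ q) = True → True = True
(q → (¬r ∨ q)) ∨ p = True ∨ False = True
((q → (¬r ∨ q)) ∨ p) ↔ p = True ↔ False = False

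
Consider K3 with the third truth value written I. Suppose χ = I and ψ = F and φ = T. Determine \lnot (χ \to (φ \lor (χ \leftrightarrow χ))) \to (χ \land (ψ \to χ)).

χ \leftrightarrow χ = I \leftrightarrow I = I
φ \lor (χ \leftrightarrow χ) = T \lor I = T
χ \to (φ \lor (χ \leftrightarrow χ)) = I \to T = T
\lnot (χ \to (φ \lor (χ \leftrightarrow χ))) = \lnot T = F
ψ \to χ = F \to I = T
χ \land (ψ \to χ) = I \land T = I
\lnot (χ \to (φ \lor (χ \leftrightarrow χ))) \to (χ \land (ψ \to χ)) = F \to I = T

T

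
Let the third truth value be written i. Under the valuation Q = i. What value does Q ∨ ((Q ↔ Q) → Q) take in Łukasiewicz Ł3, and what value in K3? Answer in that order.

i; i

In Łukasiewicz Ł3: Q ↔ Q = i ↔ i = True  [1 − |½−½|]
(Q ↔ Q) → Q = True → i = i
Q ∨ ((Q ↔ Q) → Q) = i ∨ i = i
In K3: Q ↔ Q = i ↔ i = i
(Q ↔ Q) → Q = i → i = i  [¬i ∨ i]
Q ∨ ((Q ↔ Q) → Q) = i ∨ i = i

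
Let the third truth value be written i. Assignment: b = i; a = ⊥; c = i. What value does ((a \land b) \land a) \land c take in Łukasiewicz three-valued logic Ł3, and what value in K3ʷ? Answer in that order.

⊥; i

In Łukasiewicz three-valued logic Ł3: a \land b = ⊥ \land i = ⊥
(a \land b) \land a = ⊥ \land ⊥ = ⊥
((a \land b) \land a) \land c = ⊥ \land i = ⊥
In K3ʷ: a \land b = ⊥ \land i = i
(a \land b) \land a = i \land ⊥ = i
((a \land b) \land a) \land c = i \land i = i
They differ because Łukasiewicz three-valued logic Ł3 and K3ʷ treat i differently under the binary connectives.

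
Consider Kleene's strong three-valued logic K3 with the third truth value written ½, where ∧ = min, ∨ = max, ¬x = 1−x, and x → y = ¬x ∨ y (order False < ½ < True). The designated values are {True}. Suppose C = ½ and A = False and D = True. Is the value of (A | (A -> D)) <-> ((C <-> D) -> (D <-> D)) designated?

A -> D = False -> True = True
A | (A -> D) = False | True = True
C <-> D = ½ <-> True = ½
D <-> D = True <-> True = True
(C <-> D) -> (D <-> D) = ½ -> True = True  [~½ | True]
(A | (A -> D)) <-> ((C <-> D) -> (D <-> D)) = True <-> True = True
True ∈ {True}.

Yes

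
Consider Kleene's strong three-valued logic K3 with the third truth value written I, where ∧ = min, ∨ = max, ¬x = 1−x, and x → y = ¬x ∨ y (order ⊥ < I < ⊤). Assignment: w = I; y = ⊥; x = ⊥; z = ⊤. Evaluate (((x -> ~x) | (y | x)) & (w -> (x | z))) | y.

⊤

~x = ~⊥ = ⊤
x -> ~x = ⊥ -> ⊤ = ⊤
y | x = ⊥ | ⊥ = ⊥
(x -> ~x) | (y | x) = ⊤ | ⊥ = ⊤
x | z = ⊥ | ⊤ = ⊤
w -> (x | z) = I -> ⊤ = ⊤  [~I | ⊤]
((x -> ~x) | (y | x)) & (w -> (x | z)) = ⊤ & ⊤ = ⊤
(((x -> ~x) | (y | x)) & (w -> (x | z))) | y = ⊤ | ⊥ = ⊤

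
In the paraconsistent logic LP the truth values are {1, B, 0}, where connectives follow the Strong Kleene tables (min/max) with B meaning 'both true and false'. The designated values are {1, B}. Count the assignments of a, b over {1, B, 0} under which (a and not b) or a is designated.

6

Of the 9 assignments, 6 give a value in {1, B}.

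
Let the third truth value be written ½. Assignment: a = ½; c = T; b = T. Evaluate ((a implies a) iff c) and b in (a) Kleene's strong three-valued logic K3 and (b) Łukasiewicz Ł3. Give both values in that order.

In Kleene's strong three-valued logic K3: a implies a = ½ implies ½ = ½  [not ½ or ½]
(a implies a) iff c = ½ iff T = ½
((a implies a) iff c) and b = ½ and T = ½
In Łukasiewicz Ł3: a implies a = ½ implies ½ = T  [min(1, 1−½+½)]
(a implies a) iff c = T iff T = T
((a implies a) iff c) and b = T and T = T
They differ because Kleene's strong three-valued logic K3 and Łukasiewicz Ł3 treat ½ differently under implication.

½; T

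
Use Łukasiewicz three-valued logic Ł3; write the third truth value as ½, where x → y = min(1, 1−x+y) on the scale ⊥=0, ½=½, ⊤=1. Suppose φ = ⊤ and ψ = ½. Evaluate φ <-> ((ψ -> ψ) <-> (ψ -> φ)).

⊤

ψ -> ψ = ½ -> ½ = ⊤  [min(1, 1−½+½)]
ψ -> φ = ½ -> ⊤ = ⊤
(ψ -> ψ) <-> (ψ -> φ) = ⊤ <-> ⊤ = ⊤
φ <-> ((ψ -> ψ) <-> (ψ -> φ)) = ⊤ <-> ⊤ = ⊤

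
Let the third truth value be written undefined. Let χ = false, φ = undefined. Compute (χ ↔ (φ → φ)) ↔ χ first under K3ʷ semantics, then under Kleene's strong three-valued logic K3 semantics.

undefined; undefined

In K3ʷ: φ → φ = undefined → undefined = undefined
χ ↔ (φ → φ) = false ↔ undefined = undefined
(χ ↔ (φ → φ)) ↔ χ = undefined ↔ false = undefined
In Kleene's strong three-valued logic K3: φ → φ = undefined → undefined = undefined  [¬undefined ∨ undefined]
χ ↔ (φ → φ) = false ↔ undefined = undefined
(χ ↔ (φ → φ)) ↔ χ = undefined ↔ false = undefined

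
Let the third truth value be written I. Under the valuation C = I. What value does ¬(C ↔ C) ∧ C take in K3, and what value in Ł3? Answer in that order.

I; false

In K3: C ↔ C = I ↔ I = I
¬(C ↔ C) = ¬I = I
¬(C ↔ C) ∧ C = I ∧ I = I
In Ł3: C ↔ C = I ↔ I = true
¬(C ↔ C) = ¬true = false
¬(C ↔ C) ∧ C = false ∧ I = false
They differ because K3 and Ł3 treat I differently under implication.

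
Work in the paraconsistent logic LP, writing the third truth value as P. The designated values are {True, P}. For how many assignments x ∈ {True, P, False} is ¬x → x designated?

x=True: True ✓
x=P: P ✓
x=False: False ·

2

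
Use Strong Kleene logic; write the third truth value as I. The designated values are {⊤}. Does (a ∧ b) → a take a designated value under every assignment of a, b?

No

Countermodel: a=I, b=⊤ gives I, which is not designated.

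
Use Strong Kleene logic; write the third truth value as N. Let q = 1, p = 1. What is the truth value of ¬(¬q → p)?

0

¬q = ¬1 = 0
¬q → p = 0 → 1 = 1
¬(¬q → p) = ¬1 = 0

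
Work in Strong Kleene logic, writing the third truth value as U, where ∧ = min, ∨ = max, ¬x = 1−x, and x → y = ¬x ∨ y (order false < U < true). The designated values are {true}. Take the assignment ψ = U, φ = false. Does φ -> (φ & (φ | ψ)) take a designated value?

Yes

φ | ψ = false | U = U
φ & (φ | ψ) = false & U = false
φ -> (φ & (φ | ψ)) = false -> false = true
true ∈ {true}.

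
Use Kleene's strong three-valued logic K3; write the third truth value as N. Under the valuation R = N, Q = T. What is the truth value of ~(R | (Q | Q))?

F

Q | Q = T | T = T
R | (Q | Q) = N | T = T
~(R | (Q | Q)) = ~T = F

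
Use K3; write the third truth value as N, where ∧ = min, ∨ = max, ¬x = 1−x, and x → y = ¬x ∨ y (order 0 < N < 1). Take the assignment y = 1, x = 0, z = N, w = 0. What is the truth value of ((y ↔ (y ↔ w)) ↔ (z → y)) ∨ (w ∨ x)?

0

y ↔ w = 1 ↔ 0 = 0
y ↔ (y ↔ w) = 1 ↔ 0 = 0
z → y = N → 1 = 1  [¬N ∨ 1]
(y ↔ (y ↔ w)) ↔ (z → y) = 0 ↔ 1 = 0
w ∨ x = 0 ∨ 0 = 0
((y ↔ (y ↔ w)) ↔ (z → y)) ∨ (w ∨ x) = 0 ∨ 0 = 0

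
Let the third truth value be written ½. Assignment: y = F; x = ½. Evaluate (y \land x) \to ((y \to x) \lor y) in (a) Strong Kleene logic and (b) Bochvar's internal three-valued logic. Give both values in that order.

T; ½

In Strong Kleene logic: y \land x = F \land ½ = F
y \to x = F \to ½ = T  [\lnot F \lor ½]
(y \to x) \lor y = T \lor F = T
(y \land x) \to ((y \to x) \lor y) = F \to T = T
In Bochvar's internal three-valued logic: y \land x = F \land ½ = ½
y \to x = F \to ½ = ½  [any arg is the third value ⇒ result is the third value]
(y \to x) \lor y = ½ \lor F = ½
(y \land x) \to ((y \to x) \lor y) = ½ \to ½ = ½
They differ because Strong Kleene logic and Bochvar's internal three-valued logic treat ½ differently under the binary connectives.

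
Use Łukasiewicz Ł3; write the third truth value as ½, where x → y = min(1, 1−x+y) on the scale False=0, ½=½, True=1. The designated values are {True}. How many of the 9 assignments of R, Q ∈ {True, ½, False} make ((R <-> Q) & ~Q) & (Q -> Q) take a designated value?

Designated under: (R=False, Q=False).

1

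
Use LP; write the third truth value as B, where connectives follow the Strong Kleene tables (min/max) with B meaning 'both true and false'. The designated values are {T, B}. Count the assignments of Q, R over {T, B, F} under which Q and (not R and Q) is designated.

Designated under: (Q=T, R=B); (Q=T, R=F); (Q=B, R=B); (Q=B, R=F).

4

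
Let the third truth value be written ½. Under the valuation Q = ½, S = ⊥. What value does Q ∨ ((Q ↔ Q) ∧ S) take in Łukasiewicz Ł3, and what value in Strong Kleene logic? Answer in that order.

In Łukasiewicz Ł3: Q ↔ Q = ½ ↔ ½ = ⊤
(Q ↔ Q) ∧ S = ⊤ ∧ ⊥ = ⊥
Q ∨ ((Q ↔ Q) ∧ S) = ½ ∨ ⊥ = ½
In Strong Kleene logic: Q ↔ Q = ½ ↔ ½ = ½
(Q ↔ Q) ∧ S = ½ ∧ ⊥ = ⊥
Q ∨ ((Q ↔ Q) ∧ S) = ½ ∨ ⊥ = ½

½; ½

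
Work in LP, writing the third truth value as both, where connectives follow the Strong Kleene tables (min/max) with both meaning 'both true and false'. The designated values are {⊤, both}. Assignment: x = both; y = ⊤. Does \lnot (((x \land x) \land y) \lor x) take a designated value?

x \land x = both \land both = both
(x \land x) \land y = both \land ⊤ = both
((x \land x) \land y) \lor x = both \lor both = both
\lnot (((x \land x) \land y) \lor x) = \lnot both = both
both ∈ {⊤, both}.

Yes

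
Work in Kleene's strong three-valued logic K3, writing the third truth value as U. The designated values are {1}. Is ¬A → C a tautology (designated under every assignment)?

Countermodel: A=U, C=U gives U, which is not designated.

No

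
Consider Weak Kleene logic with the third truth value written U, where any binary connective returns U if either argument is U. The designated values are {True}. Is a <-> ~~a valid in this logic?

Countermodel: a=U gives U, which is not designated.

No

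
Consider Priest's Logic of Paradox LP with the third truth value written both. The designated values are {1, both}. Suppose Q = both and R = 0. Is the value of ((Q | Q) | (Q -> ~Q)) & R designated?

Q | Q = both | both = both
~Q = ~both = both
Q -> ~Q = both -> both = both  [~both | both]
(Q | Q) | (Q -> ~Q) = both | both = both
((Q | Q) | (Q -> ~Q)) & R = both & 0 = 0
0 ∉ {1, both}.

No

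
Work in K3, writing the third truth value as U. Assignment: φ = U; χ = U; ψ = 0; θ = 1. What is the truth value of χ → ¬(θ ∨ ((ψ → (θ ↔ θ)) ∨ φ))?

θ ↔ θ = 1 ↔ 1 = 1
ψ → (θ ↔ θ) = 0 → 1 = 1
(ψ → (θ ↔ θ)) ∨ φ = 1 ∨ U = 1
θ ∨ ((ψ → (θ ↔ θ)) ∨ φ) = 1 ∨ 1 = 1
¬(θ ∨ ((ψ → (θ ↔ θ)) ∨ φ)) = ¬1 = 0
χ → ¬(θ ∨ ((ψ → (θ ↔ θ)) ∨ φ)) = U → 0 = U

U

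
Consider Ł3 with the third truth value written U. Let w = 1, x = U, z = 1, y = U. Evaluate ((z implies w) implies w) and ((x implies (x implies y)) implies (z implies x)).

U

z implies w = 1 implies 1 = 1
(z implies w) implies w = 1 implies 1 = 1
x implies y = U implies U = 1  [min(1, 1−½+½)]
x implies (x implies y) = U implies 1 = 1
z implies x = 1 implies U = U
(x implies (x implies y)) implies (z implies x) = 1 implies U = U
((z implies w) implies w) and ((x implies (x implies y)) implies (z implies x)) = 1 and U = U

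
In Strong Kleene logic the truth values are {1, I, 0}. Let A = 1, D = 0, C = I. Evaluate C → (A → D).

A → D = 1 → 0 = 0
C → (A → D) = I → 0 = I

I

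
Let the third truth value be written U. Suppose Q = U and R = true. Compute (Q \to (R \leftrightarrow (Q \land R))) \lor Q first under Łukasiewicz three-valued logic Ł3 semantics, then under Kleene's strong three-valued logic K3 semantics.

In Łukasiewicz three-valued logic Ł3: Q \land R = U \land true = U
R \leftrightarrow (Q \land R) = true \leftrightarrow U = U  [1 − |1−½|]
Q \to (R \leftrightarrow (Q \land R)) = U \to U = true
(Q \to (R \leftrightarrow (Q \land R))) \lor Q = true \lor U = true
In Kleene's strong three-valued logic K3: Q \land R = U \land true = U
R \leftrightarrow (Q \land R) = true \leftrightarrow U = U
Q \to (R \leftrightarrow (Q \land R)) = U \to U = U
(Q \to (R \leftrightarrow (Q \land R))) \lor Q = U \lor U = U
They differ because Łukasiewicz three-valued logic Ł3 and Kleene's strong three-valued logic K3 treat U differently under implication.

true; U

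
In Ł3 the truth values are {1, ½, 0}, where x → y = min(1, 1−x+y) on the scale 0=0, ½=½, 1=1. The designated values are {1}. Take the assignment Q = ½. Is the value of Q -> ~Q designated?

Yes

~Q = ~½ = ½
Q -> ~Q = ½ -> ½ = 1  [min(1, 1−½+½)]
1 ∈ {1}.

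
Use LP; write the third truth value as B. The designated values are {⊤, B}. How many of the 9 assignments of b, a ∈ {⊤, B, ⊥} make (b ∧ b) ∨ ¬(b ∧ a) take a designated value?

9

Of the 9 assignments, 9 give a value in {⊤, B}.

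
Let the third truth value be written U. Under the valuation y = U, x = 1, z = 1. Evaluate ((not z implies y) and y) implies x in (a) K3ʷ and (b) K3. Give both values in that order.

In K3ʷ: not z = not 1 = 0
not z implies y = 0 implies U = U  [any arg is the third value ⇒ result is the third value]
(not z implies y) and y = U and U = U
((not z implies y) and y) implies x = U implies 1 = U
In K3: not z = not 1 = 0
not z implies y = 0 implies U = 1  [not 0 or U]
(not z implies y) and y = 1 and U = U
((not z implies y) and y) implies x = U implies 1 = 1
They differ because K3ʷ and K3 treat U differently under the binary connectives.

U; 1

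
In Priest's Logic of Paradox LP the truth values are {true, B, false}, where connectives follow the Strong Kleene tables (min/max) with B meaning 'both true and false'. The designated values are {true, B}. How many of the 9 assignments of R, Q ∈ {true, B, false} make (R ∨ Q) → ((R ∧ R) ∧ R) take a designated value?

Of the 9 assignments, 8 give a value in {true, B}.

8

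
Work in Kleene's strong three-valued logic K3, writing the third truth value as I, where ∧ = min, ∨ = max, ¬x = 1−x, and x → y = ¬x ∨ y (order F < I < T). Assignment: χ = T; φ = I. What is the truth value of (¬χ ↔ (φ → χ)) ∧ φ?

F

¬χ = ¬T = F
φ → χ = I → T = T  [¬I ∨ T]
¬χ ↔ (φ → χ) = F ↔ T = F
(¬χ ↔ (φ → χ)) ∧ φ = F ∧ I = F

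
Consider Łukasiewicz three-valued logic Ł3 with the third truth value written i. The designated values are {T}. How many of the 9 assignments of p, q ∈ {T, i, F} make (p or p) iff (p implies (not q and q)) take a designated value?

Designated under: (p=i, q=T); (p=i, q=F).

2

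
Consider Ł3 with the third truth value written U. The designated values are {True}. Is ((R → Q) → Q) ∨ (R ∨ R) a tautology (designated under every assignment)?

Countermodel: R=U, Q=U gives U, which is not designated.

No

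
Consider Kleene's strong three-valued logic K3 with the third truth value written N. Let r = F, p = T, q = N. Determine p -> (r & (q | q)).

F

q | q = N | N = N
r & (q | q) = F & N = F
p -> (r & (q | q)) = T -> F = F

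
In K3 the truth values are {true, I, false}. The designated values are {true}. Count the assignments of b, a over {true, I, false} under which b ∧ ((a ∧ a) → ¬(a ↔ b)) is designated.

1

Designated under: (b=true, a=false).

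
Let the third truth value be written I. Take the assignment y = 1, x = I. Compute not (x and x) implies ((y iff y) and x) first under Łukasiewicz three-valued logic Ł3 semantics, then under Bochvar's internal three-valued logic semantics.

In Łukasiewicz three-valued logic Ł3: x and x = I and I = I
not (x and x) = not I = I
y iff y = 1 iff 1 = 1
(y iff y) and x = 1 and I = I
not (x and x) implies ((y iff y) and x) = I implies I = 1
In Bochvar's internal three-valued logic: x and x = I and I = I
not (x and x) = not I = I
y iff y = 1 iff 1 = 1
(y iff y) and x = 1 and I = I
not (x and x) implies ((y iff y) and x) = I implies I = I  [any arg is the third value ⇒ result is the third value]
They differ because Łukasiewicz three-valued logic Ł3 and Bochvar's internal three-valued logic treat I differently under the binary connectives.

1; I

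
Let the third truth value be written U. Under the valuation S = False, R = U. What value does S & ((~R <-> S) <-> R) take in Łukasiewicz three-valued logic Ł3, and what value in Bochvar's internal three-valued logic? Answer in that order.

False; U

In Łukasiewicz three-valued logic Ł3: ~R = ~U = U
~R <-> S = U <-> False = U
(~R <-> S) <-> R = U <-> U = True
S & ((~R <-> S) <-> R) = False & True = False
In Bochvar's internal three-valued logic: ~R = ~U = U
~R <-> S = U <-> False = U
(~R <-> S) <-> R = U <-> U = U
S & ((~R <-> S) <-> R) = False & U = U
They differ because Łukasiewicz three-valued logic Ł3 and Bochvar's internal three-valued logic treat U differently under the binary connectives.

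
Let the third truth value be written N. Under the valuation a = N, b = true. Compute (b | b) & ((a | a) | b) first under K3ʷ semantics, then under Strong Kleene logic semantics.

In K3ʷ: b | b = true | true = true
a | a = N | N = N
(a | a) | b = N | true = N
(b | b) & ((a | a) | b) = true & N = N
In Strong Kleene logic: b | b = true | true = true
a | a = N | N = N
(a | a) | b = N | true = true
(b | b) & ((a | a) | b) = true & true = true
They differ because K3ʷ and Strong Kleene logic treat N differently under the binary connectives.

N; true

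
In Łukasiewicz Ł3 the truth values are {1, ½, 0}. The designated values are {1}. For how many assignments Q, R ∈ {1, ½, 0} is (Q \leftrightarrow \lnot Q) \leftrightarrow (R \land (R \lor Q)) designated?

Designated under: (Q=1, R=0); (Q=½, R=1); (Q=0, R=0).

3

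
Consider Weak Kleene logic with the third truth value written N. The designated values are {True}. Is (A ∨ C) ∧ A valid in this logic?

No

Countermodel: A=True, C=N gives N, which is not designated.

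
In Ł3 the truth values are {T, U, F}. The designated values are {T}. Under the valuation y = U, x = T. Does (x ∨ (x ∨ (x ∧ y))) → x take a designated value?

x ∧ y = T ∧ U = U
x ∨ (x ∧ y) = T ∨ U = T
x ∨ (x ∨ (x ∧ y)) = T ∨ T = T
(x ∨ (x ∨ (x ∧ y))) → x = T → T = T
T ∈ {T}.

Yes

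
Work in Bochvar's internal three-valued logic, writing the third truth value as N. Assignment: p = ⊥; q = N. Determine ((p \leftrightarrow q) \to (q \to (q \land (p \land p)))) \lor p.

N

p \leftrightarrow q = ⊥ \leftrightarrow N = N
p \land p = ⊥ \land ⊥ = ⊥
q \land (p \land p) = N \land ⊥ = N
q \to (q \land (p \land p)) = N \to N = N  [any arg is the third value ⇒ result is the third value]
(p \leftrightarrow q) \to (q \to (q \land (p \land p))) = N \to N = N
((p \leftrightarrow q) \to (q \to (q \land (p \land p)))) \lor p = N \lor ⊥ = N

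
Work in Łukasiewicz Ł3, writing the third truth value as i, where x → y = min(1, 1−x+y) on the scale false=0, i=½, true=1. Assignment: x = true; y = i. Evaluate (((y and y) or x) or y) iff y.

y and y = i and i = i
(y and y) or x = i or true = true
((y and y) or x) or y = true or i = true
(((y and y) or x) or y) iff y = true iff i = i  [1 − |1−½|]

i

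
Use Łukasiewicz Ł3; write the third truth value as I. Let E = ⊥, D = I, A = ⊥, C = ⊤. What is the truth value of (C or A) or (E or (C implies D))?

⊤

C or A = ⊤ or ⊥ = ⊤
C implies D = ⊤ implies I = I  [min(1, 1−1+½)]
E or (C implies D) = ⊥ or I = I
(C or A) or (E or (C implies D)) = ⊤ or I = ⊤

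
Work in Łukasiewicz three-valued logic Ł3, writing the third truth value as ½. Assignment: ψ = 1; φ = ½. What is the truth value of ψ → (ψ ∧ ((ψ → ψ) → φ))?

ψ → ψ = 1 → 1 = 1
(ψ → ψ) → φ = 1 → ½ = ½  [min(1, 1−1+½)]
ψ ∧ ((ψ → ψ) → φ) = 1 ∧ ½ = ½
ψ → (ψ ∧ ((ψ → ψ) → φ)) = 1 → ½ = ½

½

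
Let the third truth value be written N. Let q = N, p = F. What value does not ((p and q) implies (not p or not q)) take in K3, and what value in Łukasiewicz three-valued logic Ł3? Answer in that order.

In K3: p and q = F and N = F
not p = not F = T
not q = not N = N
not p or not q = T or N = T
(p and q) implies (not p or not q) = F implies T = T
not ((p and q) implies (not p or not q)) = not T = F
In Łukasiewicz three-valued logic Ł3: p and q = F and N = F
not p = not F = T
not q = not N = N
not p or not q = T or N = T
(p and q) implies (not p or not q) = F implies T = T
not ((p and q) implies (not p or not q)) = not T = F

F; F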